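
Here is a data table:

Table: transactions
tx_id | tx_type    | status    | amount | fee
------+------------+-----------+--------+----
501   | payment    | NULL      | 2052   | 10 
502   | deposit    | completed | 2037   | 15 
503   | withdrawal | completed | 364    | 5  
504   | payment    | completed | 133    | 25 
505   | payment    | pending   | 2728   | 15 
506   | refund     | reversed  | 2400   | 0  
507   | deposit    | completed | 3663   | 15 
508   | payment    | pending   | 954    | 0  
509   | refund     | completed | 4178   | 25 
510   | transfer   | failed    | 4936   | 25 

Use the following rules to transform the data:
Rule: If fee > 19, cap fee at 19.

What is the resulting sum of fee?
117

Step 1: 3 records have fee > 19
Step 2: These records originally summed to 75
Step 3: After capping: 3 × 19 = 57
Step 4: Unaffected records sum: 60
Step 5: Final sum = 57 + 60 = 117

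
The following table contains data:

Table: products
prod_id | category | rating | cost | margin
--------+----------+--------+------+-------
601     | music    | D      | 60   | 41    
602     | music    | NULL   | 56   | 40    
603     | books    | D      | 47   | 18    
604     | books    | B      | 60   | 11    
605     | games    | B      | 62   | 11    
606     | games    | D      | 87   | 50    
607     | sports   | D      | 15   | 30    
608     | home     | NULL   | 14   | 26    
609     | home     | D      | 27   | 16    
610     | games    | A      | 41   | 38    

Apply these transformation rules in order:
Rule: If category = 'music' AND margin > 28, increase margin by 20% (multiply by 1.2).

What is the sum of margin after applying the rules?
297.2

Step 1: Find records where category = 'music' AND margin > 28
Step 2: 2 records match, summing to 81
Step 3: After multiplier: 81 × 1.2 = 97.2
Step 4: Unaffected records sum: 200
Step 5: Final sum = 97.2 + 200 = 297.2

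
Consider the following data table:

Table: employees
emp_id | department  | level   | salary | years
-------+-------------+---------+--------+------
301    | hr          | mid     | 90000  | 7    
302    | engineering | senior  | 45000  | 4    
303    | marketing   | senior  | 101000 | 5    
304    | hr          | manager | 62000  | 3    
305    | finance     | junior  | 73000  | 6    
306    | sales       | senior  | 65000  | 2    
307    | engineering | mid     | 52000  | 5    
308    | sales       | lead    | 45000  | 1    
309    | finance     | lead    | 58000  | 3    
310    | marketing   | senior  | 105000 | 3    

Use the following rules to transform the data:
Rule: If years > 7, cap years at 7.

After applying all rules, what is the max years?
7

Step 1: Original maximum years = 7
Step 2: Check cap of 7 against maximum
Step 3: No records exceed the cap (max 7 <= cap 7), so no capping applies
Step 4: Maximum after transformation = 7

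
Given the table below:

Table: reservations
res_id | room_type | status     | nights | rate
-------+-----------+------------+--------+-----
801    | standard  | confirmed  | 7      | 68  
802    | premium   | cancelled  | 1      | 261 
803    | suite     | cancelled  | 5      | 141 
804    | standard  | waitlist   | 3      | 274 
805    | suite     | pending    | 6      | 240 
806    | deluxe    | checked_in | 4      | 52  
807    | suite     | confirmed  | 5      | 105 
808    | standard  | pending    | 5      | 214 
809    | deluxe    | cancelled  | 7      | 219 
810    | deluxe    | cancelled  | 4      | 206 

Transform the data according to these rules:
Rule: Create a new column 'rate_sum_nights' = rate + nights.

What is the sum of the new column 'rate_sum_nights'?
1827

Step 1: For each record, compute rate + nights
Example calculations:
  68 + 7 = 75
  261 + 1 = 262
  141 + 5 = 146
  ...
Step 2: Sum all derived values
Step 3: Total = 1827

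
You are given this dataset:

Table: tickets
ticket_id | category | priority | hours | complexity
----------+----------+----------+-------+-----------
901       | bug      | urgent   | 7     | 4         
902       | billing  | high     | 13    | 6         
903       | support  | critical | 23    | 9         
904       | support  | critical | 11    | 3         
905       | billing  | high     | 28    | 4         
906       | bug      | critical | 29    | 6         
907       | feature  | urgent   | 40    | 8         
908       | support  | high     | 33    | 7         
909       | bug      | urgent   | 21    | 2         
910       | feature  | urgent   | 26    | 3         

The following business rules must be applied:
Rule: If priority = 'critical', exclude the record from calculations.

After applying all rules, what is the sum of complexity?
34

Step 1: Identify records where priority = 'critical'
Step 2: The excluded records sum to 18
Step 3: Original total complexity = 52
Step 4: Remaining total = 52 - 18 = 34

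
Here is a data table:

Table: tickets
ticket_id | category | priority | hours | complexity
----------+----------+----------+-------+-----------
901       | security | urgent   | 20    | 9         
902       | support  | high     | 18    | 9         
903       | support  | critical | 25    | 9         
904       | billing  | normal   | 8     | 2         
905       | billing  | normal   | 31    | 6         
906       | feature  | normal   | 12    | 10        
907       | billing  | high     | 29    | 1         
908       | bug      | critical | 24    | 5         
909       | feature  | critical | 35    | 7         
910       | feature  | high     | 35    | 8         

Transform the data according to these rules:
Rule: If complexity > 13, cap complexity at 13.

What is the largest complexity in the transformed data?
10

Step 1: Original maximum complexity = 10
Step 2: Check cap of 13 against maximum
Step 3: No records exceed the cap (max 10 <= cap 13), so no capping applies
Step 4: Maximum after transformation = 10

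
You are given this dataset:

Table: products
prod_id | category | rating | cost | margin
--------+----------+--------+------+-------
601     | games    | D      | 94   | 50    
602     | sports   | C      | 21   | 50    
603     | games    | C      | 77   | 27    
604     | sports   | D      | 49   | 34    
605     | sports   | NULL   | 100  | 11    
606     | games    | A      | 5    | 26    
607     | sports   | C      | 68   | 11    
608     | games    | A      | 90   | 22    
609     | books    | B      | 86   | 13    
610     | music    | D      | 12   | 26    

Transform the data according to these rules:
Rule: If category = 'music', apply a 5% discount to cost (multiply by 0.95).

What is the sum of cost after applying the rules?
601.4

Step 1: Records with category = 'music' have total cost = 12
Step 2: Apply multiplier: 12 × 0.95 = 11.4
Step 3: Other records total: 590
Step 4: Final sum = 11.4 + 590 = 601.4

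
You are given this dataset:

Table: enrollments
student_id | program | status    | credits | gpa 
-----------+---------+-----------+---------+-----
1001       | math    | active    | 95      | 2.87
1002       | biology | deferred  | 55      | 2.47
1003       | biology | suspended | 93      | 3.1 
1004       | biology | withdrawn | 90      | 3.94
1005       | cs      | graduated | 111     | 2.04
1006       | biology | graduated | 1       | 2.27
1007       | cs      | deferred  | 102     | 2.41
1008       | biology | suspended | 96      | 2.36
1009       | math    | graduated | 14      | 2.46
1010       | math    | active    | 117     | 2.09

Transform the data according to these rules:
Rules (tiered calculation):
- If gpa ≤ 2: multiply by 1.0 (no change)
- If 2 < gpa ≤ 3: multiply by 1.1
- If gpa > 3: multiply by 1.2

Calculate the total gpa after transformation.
29.32

Step 1: Tier 1 (gpa ≤ 2): 0 records, sum = 0 × 1.0 = 0.0
Step 2: Tier 2 (2 < gpa ≤ 3): 8 records, sum = 18.97 × 1.1 = 20.87
Step 3: Tier 3 (gpa > 3): 2 records, sum = 7.04 × 1.2 = 8.45
Step 4: Final sum = 0.0 + 20.87 + 8.45 = 29.32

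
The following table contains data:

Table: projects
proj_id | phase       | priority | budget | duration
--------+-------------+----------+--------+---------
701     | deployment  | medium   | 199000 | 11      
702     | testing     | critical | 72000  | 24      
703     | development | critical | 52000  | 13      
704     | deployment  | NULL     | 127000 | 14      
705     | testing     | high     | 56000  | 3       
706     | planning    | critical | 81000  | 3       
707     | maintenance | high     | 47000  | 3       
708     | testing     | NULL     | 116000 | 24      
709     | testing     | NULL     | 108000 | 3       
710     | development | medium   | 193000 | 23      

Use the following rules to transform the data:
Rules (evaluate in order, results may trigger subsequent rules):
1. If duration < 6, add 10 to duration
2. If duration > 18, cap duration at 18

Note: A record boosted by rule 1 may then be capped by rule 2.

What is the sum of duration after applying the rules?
144

Step 1: Apply rule 1 to records with duration < 6
  - 4 records get bonus of 10
  - Of these, 0 records then exceed 18 and get capped
Step 2: Apply rule 2 to records with duration > 18
  - 3 records (original) are capped
Step 3: Calculate final sum = 144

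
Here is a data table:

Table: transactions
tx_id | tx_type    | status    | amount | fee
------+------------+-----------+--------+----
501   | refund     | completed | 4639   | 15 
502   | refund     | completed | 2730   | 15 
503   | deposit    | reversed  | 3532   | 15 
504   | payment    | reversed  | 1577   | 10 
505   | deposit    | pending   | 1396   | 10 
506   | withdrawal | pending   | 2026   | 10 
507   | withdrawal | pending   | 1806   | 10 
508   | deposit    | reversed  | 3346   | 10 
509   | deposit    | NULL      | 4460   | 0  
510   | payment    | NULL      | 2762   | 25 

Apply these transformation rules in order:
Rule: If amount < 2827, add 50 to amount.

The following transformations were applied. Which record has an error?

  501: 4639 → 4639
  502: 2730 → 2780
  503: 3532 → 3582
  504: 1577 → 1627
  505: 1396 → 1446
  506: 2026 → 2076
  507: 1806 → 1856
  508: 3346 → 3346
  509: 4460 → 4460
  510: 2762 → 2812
Record 503 has an error. The correct transformed value should be 3532, not 3582.

Step 1: Check each record against the rule
Step 2: Record 503 has amount = 3532
Step 3: Since 3532 >= 2827, the bonus should not have been applied
Step 4: Correct value = 3532, but claimed value = 3582
Conclusion: Record 503 has the error.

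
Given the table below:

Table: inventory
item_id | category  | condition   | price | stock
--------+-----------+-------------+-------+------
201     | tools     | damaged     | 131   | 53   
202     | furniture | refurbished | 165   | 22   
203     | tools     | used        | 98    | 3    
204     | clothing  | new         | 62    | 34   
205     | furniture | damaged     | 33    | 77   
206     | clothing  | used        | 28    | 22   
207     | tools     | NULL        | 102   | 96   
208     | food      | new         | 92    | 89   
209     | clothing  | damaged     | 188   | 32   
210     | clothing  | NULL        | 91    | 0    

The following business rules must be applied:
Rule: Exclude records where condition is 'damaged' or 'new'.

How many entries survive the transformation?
5

Step 1: Count records to exclude
  - 3 (damaged) + 2 (new) = 5 records
Step 2: Total records: 10
Step 3: Remaining = 10 - 5 = 5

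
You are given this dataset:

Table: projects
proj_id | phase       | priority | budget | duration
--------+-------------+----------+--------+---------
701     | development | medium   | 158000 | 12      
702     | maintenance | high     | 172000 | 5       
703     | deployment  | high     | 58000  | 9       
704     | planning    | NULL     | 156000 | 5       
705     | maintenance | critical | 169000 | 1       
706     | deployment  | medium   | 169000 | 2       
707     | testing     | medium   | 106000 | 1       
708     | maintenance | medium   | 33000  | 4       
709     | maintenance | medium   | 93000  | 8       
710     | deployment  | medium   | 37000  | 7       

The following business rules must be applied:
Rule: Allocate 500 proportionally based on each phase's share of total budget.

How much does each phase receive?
deployment: 114.68, development: 68.64, maintenance: 202.87, planning: 67.77, testing: 46.05

Step 1: Calculate total budget = 1151000
Step 2: Calculate each phase's proportion:
  deployment: 264000/1151000 = 22.94% → 114.68
  development: 158000/1151000 = 13.73% → 68.64
  maintenance: 467000/1151000 = 40.57% → 202.87
  planning: 156000/1151000 = 13.55% → 67.77
  testing: 106000/1151000 = 9.21% → 46.05
Step 3: Verify: sum of allocations ≈ 500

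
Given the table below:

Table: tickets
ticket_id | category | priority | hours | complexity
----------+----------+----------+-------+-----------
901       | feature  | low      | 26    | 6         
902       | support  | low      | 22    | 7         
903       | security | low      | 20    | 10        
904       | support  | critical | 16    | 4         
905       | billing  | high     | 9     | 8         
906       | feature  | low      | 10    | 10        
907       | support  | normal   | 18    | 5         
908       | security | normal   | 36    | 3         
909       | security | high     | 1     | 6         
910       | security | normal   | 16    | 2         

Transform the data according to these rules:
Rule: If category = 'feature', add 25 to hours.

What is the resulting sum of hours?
224

Step 1: Count records where category = 'feature': 2
Step 2: Total bonus added: 2 × 25 = 50
Step 3: Original sum of hours: 174
Step 4: Final sum = 174 + 50 = 224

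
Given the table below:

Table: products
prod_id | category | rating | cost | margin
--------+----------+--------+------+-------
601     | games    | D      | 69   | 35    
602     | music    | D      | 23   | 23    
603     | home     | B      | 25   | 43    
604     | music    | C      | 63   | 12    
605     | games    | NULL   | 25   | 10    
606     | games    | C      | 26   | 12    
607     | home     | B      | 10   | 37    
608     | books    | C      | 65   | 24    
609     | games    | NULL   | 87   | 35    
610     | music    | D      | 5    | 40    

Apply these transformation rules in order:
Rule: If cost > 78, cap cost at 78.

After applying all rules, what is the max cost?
78

Step 1: Original maximum cost = 87
Step 2: Apply cap at 78
Step 3: 1 records had cost > 78 and were capped
Step 4: Maximum after transformation = 78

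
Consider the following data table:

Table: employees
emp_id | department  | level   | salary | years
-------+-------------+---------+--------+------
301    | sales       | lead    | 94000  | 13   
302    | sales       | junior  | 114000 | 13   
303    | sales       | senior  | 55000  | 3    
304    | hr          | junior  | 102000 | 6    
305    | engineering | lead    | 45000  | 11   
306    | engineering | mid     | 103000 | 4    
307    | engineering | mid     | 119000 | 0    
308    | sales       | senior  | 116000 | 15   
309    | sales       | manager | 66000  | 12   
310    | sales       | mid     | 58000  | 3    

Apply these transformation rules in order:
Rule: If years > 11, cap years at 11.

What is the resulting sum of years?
71

Step 1: 4 records have years > 11
Step 2: These records originally summed to 53
Step 3: After capping: 4 × 11 = 44
Step 4: Unaffected records sum: 27
Step 5: Final sum = 44 + 27 = 71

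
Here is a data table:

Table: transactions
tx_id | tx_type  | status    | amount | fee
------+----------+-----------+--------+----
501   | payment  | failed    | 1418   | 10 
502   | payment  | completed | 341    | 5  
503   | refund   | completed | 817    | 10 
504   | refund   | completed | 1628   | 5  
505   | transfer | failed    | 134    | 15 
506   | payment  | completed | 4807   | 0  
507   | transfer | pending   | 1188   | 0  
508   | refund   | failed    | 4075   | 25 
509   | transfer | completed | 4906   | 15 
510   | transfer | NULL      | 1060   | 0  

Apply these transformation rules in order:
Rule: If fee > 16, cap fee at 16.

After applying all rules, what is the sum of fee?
76

Step 1: 1 records have fee > 16
Step 2: These records originally summed to 25
Step 3: After capping: 1 × 16 = 16
Step 4: Unaffected records sum: 60
Step 5: Final sum = 16 + 60 = 76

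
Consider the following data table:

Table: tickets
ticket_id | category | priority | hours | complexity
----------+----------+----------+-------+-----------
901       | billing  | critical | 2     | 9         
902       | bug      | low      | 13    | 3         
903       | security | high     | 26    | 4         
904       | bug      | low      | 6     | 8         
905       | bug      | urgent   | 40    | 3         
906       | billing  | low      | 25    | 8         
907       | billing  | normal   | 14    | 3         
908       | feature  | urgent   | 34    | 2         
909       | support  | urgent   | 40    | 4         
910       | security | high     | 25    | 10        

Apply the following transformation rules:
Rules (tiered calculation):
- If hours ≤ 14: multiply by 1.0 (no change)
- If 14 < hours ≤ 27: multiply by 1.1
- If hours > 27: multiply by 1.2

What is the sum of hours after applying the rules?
255.4

Step 1: Tier 1 (hours ≤ 14): 4 records, sum = 35 × 1.0 = 35.0
Step 2: Tier 2 (14 < hours ≤ 27): 3 records, sum = 76 × 1.1 = 83.6
Step 3: Tier 3 (hours > 27): 3 records, sum = 114 × 1.2 = 136.8
Step 4: Final sum = 35.0 + 83.6 + 136.8 = 255.4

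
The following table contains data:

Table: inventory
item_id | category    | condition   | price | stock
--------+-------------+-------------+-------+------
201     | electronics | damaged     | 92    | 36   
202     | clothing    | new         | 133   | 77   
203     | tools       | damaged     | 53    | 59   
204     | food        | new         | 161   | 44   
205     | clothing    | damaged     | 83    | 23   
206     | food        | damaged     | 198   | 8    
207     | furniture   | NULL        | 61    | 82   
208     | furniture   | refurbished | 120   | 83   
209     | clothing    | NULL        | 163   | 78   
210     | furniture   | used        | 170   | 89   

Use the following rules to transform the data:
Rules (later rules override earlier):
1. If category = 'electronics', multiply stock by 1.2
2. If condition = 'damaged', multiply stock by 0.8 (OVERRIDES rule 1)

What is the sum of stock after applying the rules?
553.8

Step 1: Rule 2 takes priority for records with condition = 'damaged'
  - 4 records: 126 × 0.8 = 100.8
Step 2: Rule 1 applies to remaining records with category = 'electronics'
  - 0 records: 0 × 1.2 = 0.0
Step 3: Other records unchanged: 453
Step 4: Final sum = 100.8 + 0.0 + 453 = 553.8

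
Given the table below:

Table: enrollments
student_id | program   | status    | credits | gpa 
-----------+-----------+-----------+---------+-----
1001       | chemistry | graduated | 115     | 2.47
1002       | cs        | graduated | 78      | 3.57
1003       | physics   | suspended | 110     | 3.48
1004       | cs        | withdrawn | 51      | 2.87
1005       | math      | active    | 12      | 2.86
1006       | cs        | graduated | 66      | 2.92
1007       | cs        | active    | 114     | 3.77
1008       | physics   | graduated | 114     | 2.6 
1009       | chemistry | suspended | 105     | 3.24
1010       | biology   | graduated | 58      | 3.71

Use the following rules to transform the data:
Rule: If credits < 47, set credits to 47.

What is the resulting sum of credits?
858

Step 1: 1 records have credits < 47
Step 2: These records originally summed to 12
Step 3: After setting to minimum: 1 × 47 = 47
Step 4: Unaffected records sum: 811
Step 5: Final sum = 47 + 811 = 858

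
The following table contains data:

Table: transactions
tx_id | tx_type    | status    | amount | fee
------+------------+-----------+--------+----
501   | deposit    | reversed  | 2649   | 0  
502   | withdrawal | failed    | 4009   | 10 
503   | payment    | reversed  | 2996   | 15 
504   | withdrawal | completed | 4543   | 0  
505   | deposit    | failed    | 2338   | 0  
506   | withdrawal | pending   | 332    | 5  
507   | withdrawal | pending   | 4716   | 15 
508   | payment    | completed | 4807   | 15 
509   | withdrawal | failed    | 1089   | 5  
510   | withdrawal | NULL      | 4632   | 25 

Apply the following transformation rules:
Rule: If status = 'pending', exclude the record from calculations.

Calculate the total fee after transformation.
70

Step 1: Identify records where status = 'pending'
Step 2: The excluded records sum to 20
Step 3: Original total fee = 90
Step 4: Remaining total = 90 - 20 = 70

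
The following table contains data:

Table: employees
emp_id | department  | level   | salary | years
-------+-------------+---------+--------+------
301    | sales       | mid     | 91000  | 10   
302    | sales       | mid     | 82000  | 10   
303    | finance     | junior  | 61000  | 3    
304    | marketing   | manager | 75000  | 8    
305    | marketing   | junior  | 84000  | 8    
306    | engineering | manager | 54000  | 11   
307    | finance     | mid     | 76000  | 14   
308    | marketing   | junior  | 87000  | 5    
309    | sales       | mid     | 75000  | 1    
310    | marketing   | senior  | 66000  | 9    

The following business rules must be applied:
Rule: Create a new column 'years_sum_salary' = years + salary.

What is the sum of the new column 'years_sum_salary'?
751079

Step 1: For each record, compute years + salary
Example calculations:
  10 + 91000 = 91010
  10 + 82000 = 82010
  3 + 61000 = 61003
  ...
Step 2: Sum all derived values
Step 3: Total = 751079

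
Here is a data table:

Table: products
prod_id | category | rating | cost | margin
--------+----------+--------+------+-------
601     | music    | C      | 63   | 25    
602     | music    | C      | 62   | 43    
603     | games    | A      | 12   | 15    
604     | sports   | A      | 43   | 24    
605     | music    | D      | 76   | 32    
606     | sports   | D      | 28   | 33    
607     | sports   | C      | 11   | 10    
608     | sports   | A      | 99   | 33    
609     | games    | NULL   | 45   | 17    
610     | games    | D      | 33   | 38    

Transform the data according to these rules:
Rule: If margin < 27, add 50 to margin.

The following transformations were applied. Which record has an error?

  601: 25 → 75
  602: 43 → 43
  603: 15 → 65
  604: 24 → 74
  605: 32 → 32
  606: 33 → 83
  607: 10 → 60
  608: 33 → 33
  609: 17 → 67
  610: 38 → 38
Record 606 has an error. The correct transformed value should be 33, not 83.

Step 1: Check each record against the rule
Step 2: Record 606 has margin = 33
Step 3: Since 33 >= 27, the bonus should not have been applied
Step 4: Correct value = 33, but claimed value = 83
Conclusion: Record 606 has the error.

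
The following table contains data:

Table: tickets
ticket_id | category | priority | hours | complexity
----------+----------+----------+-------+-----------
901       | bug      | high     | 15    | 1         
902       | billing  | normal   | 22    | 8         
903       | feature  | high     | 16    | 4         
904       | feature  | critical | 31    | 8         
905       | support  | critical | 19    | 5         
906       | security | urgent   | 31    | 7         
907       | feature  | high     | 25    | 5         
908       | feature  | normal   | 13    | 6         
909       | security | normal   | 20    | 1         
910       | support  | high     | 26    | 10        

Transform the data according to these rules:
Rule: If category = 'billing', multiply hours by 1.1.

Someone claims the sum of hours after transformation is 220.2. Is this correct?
Yes, the result is correct.

Step 1: Calculate the correct sum after transformation
Step 2: Apply multiplier 1.1 to records where category = 'billing'
Step 3: Correct result = 220.2
Step 4: Claimed result = 220.2
Step 5: 220.2 = 220.2 ✓
Conclusion: The claimed result is correct.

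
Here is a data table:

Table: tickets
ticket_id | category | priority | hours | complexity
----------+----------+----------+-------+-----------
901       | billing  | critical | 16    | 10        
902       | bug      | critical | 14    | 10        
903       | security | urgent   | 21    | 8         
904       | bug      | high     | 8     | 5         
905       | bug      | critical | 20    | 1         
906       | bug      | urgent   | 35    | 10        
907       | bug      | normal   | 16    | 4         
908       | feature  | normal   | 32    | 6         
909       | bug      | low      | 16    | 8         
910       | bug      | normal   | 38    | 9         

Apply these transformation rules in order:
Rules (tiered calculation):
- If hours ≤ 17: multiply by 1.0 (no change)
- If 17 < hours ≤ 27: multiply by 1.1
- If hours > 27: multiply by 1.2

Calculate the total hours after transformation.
241.1

Step 1: Tier 1 (hours ≤ 17): 5 records, sum = 70 × 1.0 = 70.0
Step 2: Tier 2 (17 < hours ≤ 27): 2 records, sum = 41 × 1.1 = 45.1
Step 3: Tier 3 (hours > 27): 3 records, sum = 105 × 1.2 = 126.0
Step 4: Final sum = 70.0 + 45.1 + 126.0 = 241.1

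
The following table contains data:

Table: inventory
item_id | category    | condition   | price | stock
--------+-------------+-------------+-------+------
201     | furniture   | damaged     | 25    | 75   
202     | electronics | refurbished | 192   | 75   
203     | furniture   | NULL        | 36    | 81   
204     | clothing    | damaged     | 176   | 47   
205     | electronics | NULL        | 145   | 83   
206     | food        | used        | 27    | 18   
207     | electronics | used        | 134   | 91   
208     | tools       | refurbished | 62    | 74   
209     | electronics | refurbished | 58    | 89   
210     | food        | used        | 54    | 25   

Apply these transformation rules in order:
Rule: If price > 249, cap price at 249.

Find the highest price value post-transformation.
192

Step 1: Original maximum price = 192
Step 2: Check cap of 249 against maximum
Step 3: No records exceed the cap (max 192 <= cap 249), so no capping applies
Step 4: Maximum after transformation = 192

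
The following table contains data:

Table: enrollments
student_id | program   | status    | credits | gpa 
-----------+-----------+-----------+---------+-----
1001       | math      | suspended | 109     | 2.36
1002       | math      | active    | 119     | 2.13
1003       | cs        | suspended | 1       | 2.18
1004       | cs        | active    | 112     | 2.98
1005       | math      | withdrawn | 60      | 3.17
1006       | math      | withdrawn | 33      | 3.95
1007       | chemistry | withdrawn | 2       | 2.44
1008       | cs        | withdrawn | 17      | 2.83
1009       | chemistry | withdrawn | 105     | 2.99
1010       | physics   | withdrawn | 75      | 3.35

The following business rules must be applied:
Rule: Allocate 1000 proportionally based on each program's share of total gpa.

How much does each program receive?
chemistry: 191.33, cs: 281.54, math: 409.09, physics: 118.04

Step 1: Calculate total gpa = 28.38
Step 2: Calculate each program's proportion:
  chemistry: 5.43/28.38 = 19.13% → 191.33
  cs: 7.99/28.38 = 28.15% → 281.54
  math: 11.61/28.38 = 40.91% → 409.09
  physics: 3.35/28.38 = 11.80% → 118.04
Step 3: Verify: sum of allocations ≈ 1000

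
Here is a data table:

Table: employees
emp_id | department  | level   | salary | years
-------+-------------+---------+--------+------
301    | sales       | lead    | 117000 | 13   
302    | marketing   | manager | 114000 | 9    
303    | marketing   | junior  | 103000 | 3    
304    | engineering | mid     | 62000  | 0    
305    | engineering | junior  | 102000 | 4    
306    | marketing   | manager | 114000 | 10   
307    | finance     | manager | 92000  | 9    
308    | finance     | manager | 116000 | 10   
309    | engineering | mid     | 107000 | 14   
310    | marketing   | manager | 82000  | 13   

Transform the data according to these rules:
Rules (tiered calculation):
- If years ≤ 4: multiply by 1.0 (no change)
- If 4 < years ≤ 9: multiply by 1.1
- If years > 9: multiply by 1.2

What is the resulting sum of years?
98.8

Step 1: Tier 1 (years ≤ 4): 3 records, sum = 7 × 1.0 = 7.0
Step 2: Tier 2 (4 < years ≤ 9): 2 records, sum = 18 × 1.1 = 19.8
Step 3: Tier 3 (years > 9): 5 records, sum = 60 × 1.2 = 72.0
Step 4: Final sum = 7.0 + 19.8 + 72.0 = 98.8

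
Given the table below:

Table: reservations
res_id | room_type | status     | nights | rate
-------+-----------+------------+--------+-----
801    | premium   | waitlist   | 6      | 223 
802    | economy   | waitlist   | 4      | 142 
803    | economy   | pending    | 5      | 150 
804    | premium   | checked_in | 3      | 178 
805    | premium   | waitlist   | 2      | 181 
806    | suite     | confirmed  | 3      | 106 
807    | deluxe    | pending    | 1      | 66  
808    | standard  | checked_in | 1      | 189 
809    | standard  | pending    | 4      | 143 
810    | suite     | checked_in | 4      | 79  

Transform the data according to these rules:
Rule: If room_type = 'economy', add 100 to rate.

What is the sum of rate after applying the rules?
1657

Step 1: Count records where room_type = 'economy': 2
Step 2: Total bonus added: 2 × 100 = 200
Step 3: Original sum of rate: 1457
Step 4: Final sum = 1457 + 200 = 1657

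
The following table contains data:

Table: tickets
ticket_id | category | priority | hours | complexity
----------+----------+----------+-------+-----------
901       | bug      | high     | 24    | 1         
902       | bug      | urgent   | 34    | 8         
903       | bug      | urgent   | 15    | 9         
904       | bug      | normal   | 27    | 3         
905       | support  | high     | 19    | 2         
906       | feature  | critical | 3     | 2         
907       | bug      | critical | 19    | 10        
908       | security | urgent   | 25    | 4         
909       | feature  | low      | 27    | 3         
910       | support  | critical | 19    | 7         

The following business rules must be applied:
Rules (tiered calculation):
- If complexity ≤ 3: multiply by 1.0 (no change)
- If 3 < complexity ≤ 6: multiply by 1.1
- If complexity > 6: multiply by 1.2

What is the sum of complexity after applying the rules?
56.2

Step 1: Tier 1 (complexity ≤ 3): 5 records, sum = 11 × 1.0 = 11.0
Step 2: Tier 2 (3 < complexity ≤ 6): 1 records, sum = 4 × 1.1 = 4.4
Step 3: Tier 3 (complexity > 6): 4 records, sum = 34 × 1.2 = 40.8
Step 4: Final sum = 11.0 + 4.4 + 40.8 = 56.2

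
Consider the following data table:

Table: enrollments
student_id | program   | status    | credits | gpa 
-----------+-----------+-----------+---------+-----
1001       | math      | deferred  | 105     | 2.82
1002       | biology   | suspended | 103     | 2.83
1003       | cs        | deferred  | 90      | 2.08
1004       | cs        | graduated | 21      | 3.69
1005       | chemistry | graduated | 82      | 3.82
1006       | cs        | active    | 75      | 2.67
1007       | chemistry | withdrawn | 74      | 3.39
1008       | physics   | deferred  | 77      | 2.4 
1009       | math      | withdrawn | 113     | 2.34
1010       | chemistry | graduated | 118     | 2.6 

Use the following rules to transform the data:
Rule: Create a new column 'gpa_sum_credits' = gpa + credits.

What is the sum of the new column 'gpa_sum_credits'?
886.64

Step 1: For each record, compute gpa + credits
Example calculations:
  2.82 + 105 = 107.82
  2.83 + 103 = 105.83
  2.08 + 90 = 92.08
  ...
Step 2: Sum all derived values
Step 3: Total = 886.64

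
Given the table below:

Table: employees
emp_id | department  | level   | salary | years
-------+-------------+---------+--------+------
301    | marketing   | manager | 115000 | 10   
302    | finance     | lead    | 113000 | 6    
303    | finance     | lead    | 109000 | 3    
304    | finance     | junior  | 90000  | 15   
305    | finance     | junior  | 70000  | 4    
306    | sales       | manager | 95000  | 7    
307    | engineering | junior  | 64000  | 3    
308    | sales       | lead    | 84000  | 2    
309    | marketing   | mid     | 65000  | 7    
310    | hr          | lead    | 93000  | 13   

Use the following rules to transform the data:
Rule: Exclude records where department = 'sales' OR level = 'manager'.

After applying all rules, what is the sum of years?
51

Step 1: Find records where department = 'sales' OR level = 'manager'
Step 2: 3 records match, summing to 19
Step 3: Original sum: 70
Step 4: Remaining sum = 70 - 19 = 51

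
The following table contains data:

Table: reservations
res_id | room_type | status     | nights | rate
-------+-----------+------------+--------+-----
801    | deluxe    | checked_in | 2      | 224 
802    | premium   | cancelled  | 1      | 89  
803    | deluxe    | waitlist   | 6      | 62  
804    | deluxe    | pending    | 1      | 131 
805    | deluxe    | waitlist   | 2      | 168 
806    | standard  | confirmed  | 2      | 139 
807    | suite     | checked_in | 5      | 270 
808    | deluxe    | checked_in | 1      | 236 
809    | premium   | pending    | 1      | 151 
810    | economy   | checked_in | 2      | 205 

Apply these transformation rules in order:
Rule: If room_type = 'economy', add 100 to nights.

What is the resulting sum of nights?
123

Step 1: Count records where room_type = 'economy': 1
Step 2: Total bonus added: 1 × 100 = 100
Step 3: Original sum of nights: 23
Step 4: Final sum = 23 + 100 = 123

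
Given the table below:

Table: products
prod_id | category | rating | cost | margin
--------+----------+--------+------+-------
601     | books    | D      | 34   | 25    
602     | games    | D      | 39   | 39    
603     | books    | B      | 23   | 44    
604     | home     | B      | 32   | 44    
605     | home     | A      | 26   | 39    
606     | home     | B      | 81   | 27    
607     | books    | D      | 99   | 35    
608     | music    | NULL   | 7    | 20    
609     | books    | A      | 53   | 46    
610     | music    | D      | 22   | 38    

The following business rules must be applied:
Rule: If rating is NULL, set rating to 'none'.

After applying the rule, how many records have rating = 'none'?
1

Step 1: Count records where rating IS NULL
Step 2: Found 1 records with NULL rating
Step 3: These records will have rating set to 'none'
Step 4: Records already having rating = 'none': 0
Step 5: Answer: 1 + 0 = 1 records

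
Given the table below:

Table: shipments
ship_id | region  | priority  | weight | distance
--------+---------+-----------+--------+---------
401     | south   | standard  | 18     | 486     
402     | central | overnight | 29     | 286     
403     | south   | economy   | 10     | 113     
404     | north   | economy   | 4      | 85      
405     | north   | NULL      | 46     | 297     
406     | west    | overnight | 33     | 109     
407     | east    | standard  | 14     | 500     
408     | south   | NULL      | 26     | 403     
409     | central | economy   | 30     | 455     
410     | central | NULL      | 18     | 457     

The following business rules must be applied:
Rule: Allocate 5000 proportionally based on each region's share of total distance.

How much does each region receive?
central: 1877.15, east: 783.45, north: 598.56, south: 1570.04, west: 170.79

Step 1: Calculate total distance = 3191
Step 2: Calculate each region's proportion:
  central: 1198/3191 = 37.54% → 1877.15
  east: 500/3191 = 15.67% → 783.45
  north: 382/3191 = 11.97% → 598.56
  south: 1002/3191 = 31.40% → 1570.04
  west: 109/3191 = 3.42% → 170.79
Step 3: Verify: sum of allocations ≈ 5000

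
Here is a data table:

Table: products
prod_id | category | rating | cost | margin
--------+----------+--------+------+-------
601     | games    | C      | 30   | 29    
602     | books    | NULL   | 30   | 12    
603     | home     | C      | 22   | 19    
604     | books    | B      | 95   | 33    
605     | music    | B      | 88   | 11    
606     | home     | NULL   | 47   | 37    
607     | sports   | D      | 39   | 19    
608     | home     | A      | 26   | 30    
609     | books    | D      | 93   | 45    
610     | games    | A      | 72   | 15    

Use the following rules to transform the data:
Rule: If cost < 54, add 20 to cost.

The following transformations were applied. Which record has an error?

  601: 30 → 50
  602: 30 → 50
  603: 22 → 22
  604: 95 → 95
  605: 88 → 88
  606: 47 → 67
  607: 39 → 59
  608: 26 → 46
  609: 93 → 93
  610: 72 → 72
Record 603 has an error. The correct transformed value should be 42, not 22.

Step 1: Check each record against the rule
Step 2: Record 603 has cost = 22
Step 3: Since 22 < 54, the bonus should have been applied
Step 4: Correct value = 42, but claimed value = 22
Conclusion: Record 603 has the error.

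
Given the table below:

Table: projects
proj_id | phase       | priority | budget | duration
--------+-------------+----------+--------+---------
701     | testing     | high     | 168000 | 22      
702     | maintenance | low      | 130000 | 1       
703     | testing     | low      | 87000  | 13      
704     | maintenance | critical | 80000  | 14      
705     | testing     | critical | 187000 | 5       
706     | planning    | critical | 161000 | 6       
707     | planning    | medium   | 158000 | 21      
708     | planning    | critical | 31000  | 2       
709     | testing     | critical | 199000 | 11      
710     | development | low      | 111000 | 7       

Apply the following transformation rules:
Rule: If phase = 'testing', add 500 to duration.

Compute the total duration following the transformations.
2102

Step 1: Count records where phase = 'testing': 4
Step 2: Total bonus added: 4 × 500 = 2000
Step 3: Original sum of duration: 102
Step 4: Final sum = 102 + 2000 = 2102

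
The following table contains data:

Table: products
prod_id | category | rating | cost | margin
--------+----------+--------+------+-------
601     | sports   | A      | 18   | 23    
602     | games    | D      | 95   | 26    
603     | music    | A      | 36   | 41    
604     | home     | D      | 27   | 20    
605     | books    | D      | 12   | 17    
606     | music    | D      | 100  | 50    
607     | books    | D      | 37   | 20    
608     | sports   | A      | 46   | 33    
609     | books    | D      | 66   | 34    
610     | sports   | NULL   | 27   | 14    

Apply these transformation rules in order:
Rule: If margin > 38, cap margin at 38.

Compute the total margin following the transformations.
263

Step 1: 2 records have margin > 38
Step 2: These records originally summed to 91
Step 3: After capping: 2 × 38 = 76
Step 4: Unaffected records sum: 187
Step 5: Final sum = 76 + 187 = 263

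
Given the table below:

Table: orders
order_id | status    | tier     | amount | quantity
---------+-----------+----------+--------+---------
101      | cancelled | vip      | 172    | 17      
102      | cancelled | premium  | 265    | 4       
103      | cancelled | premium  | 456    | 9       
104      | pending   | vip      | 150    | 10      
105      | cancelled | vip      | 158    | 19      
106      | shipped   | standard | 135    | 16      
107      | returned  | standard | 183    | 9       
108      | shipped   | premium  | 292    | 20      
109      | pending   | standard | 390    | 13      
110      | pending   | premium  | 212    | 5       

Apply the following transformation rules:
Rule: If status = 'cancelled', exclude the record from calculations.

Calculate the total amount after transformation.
1362

Step 1: Identify records where status = 'cancelled'
Step 2: The excluded records sum to 1051
Step 3: Original total amount = 2413
Step 4: Remaining total = 2413 - 1051 = 1362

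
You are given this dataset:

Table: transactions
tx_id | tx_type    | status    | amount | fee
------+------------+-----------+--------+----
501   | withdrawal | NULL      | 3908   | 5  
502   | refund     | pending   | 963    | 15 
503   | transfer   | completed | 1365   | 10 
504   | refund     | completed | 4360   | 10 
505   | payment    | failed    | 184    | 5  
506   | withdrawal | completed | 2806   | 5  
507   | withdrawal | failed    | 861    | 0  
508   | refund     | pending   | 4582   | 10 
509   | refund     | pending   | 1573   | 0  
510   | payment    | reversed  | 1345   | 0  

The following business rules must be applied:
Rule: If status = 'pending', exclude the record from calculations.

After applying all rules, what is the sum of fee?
35

Step 1: Identify records where status = 'pending'
Step 2: The excluded records sum to 25
Step 3: Original total fee = 60
Step 4: Remaining total = 60 - 25 = 35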